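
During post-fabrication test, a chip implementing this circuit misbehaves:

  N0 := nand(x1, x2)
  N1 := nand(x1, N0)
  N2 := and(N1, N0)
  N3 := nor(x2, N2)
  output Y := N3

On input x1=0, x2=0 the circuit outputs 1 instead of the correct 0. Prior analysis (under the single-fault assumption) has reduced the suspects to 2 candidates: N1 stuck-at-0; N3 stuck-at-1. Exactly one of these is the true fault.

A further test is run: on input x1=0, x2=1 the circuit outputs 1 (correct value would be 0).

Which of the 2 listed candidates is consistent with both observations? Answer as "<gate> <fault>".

N3 stuck-at-1

Evaluate each candidate on input x1=0, x2=1:
  N1 stuck-at-0: N0=1, N1=0 [stuck-at-0], N2=0, N3=0 → 0 — eliminated
  N3 stuck-at-1: N0=1, N1=1, N2=1, N3=1 [stuck-at-1] → 1 — matches
Only N3 stuck-at-1 reproduces the observed 1.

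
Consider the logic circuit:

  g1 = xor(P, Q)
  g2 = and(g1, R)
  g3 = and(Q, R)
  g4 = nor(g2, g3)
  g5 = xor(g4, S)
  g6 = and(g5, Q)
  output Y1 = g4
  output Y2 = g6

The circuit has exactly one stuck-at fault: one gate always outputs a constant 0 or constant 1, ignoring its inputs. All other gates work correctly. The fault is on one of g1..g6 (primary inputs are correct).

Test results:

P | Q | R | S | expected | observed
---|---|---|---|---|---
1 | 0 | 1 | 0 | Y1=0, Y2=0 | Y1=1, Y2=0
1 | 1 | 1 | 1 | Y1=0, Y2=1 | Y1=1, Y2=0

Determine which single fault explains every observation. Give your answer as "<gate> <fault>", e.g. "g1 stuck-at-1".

Fault-free values for test 1 (P=1, Q=0, R=1, S=0): g1=1, g2=1, g3=0, g4=0, g5=0, g6=0, giving Y1=0, Y2=0. Observed Y1=1, Y2=0.
Test 1: faults giving observed Y1=1, Y2=0 are {g1 stuck-at-0, g2 stuck-at-0, g4 stuck-at-1}.
Test 2 (P=1, Q=1, R=1, S=1): fault-free g1=0, g2=0, g3=1, g4=0, g5=1, g6=1 → Y1=0, Y2=1; observed Y1=1, Y2=0. Eliminates g1 stuck-at-0, g2 stuck-at-0.
Only g4 stuck-at-1 is consistent with every test.

g4 stuck-at-1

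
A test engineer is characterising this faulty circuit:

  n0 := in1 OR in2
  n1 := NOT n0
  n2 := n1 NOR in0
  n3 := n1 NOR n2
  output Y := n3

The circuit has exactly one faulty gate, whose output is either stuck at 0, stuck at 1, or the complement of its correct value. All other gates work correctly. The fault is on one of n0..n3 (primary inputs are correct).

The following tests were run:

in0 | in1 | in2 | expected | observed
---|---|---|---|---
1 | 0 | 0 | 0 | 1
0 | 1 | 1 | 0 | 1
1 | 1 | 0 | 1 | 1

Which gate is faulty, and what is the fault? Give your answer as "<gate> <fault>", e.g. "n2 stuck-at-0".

n3 stuck-at-1

Fault-free values for test 1 (in0=1, in1=0, in2=0): n0=0, n1=1, n2=0, n3=0, giving Y=0. Observed 1.
Test 1: faults giving observed 1 are {n0 stuck-at-1, n0 inverted output, n1 stuck-at-0, n1 inverted output, n3 stuck-at-1, n3 inverted output}.
Test 2 (in0=0, in1=1, in2=1): fault-free n0=1, n1=0, n2=1, n3=0 → 0; observed 1. Eliminates n0 stuck-at-1, n0 inverted output, n1 stuck-at-0, n1 inverted output.
Test 3 (in0=1, in1=1, in2=0): fault-free n0=1, n1=0, n2=0, n3=1 → 1; observed 1. Eliminates n3 inverted output.
Only n3 stuck-at-1 is consistent with every test.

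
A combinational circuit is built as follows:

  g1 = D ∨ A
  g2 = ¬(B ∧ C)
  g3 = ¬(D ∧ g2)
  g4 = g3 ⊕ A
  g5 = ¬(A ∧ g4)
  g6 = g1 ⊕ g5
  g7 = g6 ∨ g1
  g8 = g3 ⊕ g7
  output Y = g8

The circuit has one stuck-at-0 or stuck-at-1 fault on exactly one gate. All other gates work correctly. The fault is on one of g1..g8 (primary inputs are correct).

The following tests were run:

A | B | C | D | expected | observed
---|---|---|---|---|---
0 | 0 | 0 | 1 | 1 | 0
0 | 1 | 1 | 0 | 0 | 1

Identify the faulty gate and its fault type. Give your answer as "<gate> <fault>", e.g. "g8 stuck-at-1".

Fault-free values for test 1 (A=0, B=0, C=0, D=1): g1=1, g2=1, g3=0, g4=0, g5=1, g6=0, g7=1, g8=1, giving Y=1. Observed 0.
Test 1: faults giving observed 0 are {g2 stuck-at-0, g3 stuck-at-1, g7 stuck-at-0, g8 stuck-at-0}.
Test 2 (A=0, B=1, C=1, D=0): fault-free g1=0, g2=0, g3=1, g4=1, g5=1, g6=1, g7=1, g8=0 → 0; observed 1. Eliminates g2 stuck-at-0, g3 stuck-at-1, g8 stuck-at-0.
Only g7 stuck-at-0 is consistent with every test.

g7 stuck-at-0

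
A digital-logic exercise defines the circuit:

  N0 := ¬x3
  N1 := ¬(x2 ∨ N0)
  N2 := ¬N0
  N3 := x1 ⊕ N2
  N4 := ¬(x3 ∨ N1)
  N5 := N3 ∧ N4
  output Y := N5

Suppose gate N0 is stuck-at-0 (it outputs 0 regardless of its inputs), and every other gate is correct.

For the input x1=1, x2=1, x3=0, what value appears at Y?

Propagate with N0 forced: N0=0 [stuck-at-0], N1=0, N2=1, N3=0, N4=1, N5=0.
So Y = 0. (Without the fault it would be 1.)

0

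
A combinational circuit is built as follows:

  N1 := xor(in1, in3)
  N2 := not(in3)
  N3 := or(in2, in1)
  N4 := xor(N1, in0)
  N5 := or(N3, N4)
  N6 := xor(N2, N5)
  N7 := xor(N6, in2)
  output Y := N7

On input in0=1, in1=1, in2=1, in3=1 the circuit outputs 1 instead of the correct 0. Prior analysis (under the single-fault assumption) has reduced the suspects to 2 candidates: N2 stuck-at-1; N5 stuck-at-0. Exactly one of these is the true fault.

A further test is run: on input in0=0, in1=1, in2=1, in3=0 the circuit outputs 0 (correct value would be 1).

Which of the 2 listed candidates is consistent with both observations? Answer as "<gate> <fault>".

N5 stuck-at-0

Evaluate each candidate on input in0=0, in1=1, in2=1, in3=0:
  N2 stuck-at-1: N1=1, N2=1 [stuck-at-1], N3=1, N4=1, N5=1, N6=0, N7=1 → 1 — eliminated
  N5 stuck-at-0: N1=1, N2=1, N3=1, N4=1, N5=0 [stuck-at-0], N6=1, N7=0 → 0 — matches
Only N5 stuck-at-0 reproduces the observed 0.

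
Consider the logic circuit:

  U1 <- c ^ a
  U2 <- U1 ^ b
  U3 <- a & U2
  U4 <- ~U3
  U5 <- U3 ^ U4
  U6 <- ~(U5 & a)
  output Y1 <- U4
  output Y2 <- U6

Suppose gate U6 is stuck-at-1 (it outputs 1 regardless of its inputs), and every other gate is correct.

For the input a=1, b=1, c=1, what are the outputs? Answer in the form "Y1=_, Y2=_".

Y1=0, Y2=1

Propagate with U6 forced: U1=0, U2=1, U3=1, U4=0, U5=1, U6=1 [stuck-at-1].
So the outputs are Y1=0, Y2=1. (Without the fault they would be Y1=0, Y2=0.)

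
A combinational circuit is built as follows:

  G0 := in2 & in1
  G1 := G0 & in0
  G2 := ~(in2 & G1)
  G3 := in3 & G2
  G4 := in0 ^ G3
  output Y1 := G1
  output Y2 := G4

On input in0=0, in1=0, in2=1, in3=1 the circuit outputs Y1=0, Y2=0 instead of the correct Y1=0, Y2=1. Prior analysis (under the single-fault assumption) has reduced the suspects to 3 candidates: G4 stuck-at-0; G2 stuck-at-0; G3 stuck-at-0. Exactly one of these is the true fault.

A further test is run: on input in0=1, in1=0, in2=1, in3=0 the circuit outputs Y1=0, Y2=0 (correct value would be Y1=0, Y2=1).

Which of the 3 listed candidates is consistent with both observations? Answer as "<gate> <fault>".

Evaluate each candidate on input in0=1, in1=0, in2=1, in3=0:
  G4 stuck-at-0: G0=0, G1=0, G2=1, G3=0, G4=0 [stuck-at-0] → Y1=0, Y2=0 — matches
  G2 stuck-at-0: G0=0, G1=0, G2=0 [stuck-at-0], G3=0, G4=1 → Y1=0, Y2=1 — eliminated
  G3 stuck-at-0: G0=0, G1=0, G2=1, G3=0 [stuck-at-0], G4=1 → Y1=0, Y2=1 — eliminated
Only G4 stuck-at-0 reproduces the observed Y1=0, Y2=0.

G4 stuck-at-0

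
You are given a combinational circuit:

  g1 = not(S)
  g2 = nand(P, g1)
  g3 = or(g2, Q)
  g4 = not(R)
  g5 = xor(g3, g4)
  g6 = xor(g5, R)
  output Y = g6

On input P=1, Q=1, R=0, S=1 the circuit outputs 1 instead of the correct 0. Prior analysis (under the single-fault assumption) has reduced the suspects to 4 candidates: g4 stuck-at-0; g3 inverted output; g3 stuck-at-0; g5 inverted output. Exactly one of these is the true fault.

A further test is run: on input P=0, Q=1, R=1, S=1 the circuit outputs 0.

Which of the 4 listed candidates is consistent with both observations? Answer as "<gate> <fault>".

Evaluate each candidate on input P=0, Q=1, R=1, S=1:
  g4 stuck-at-0: g1=0, g2=1, g3=1, g4=0 [stuck-at-0], g5=1, g6=0 → 0 — matches
  g3 inverted output: g1=0, g2=1, g3=0 [inverted output], g4=0, g5=0, g6=1 → 1 — eliminated
  g3 stuck-at-0: g1=0, g2=1, g3=0 [stuck-at-0], g4=0, g5=0, g6=1 → 1 — eliminated
  g5 inverted output: g1=0, g2=1, g3=1, g4=0, g5=0 [inverted output], g6=1 → 1 — eliminated
Only g4 stuck-at-0 reproduces the observed 0.

g4 stuck-at-0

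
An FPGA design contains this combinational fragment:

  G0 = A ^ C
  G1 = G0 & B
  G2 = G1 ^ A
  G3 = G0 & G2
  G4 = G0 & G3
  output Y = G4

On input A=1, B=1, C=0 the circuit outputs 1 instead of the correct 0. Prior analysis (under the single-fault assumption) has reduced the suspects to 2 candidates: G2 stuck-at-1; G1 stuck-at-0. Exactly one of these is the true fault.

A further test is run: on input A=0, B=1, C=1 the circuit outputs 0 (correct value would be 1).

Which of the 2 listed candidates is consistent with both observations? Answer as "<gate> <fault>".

G1 stuck-at-0

Evaluate each candidate on input A=0, B=1, C=1:
  G2 stuck-at-1: G0=1, G1=1, G2=1 [stuck-at-1], G3=1, G4=1 → 1 — eliminated
  G1 stuck-at-0: G0=1, G1=0 [stuck-at-0], G2=0, G3=0, G4=0 → 0 — matches
Only G1 stuck-at-0 reproduces the observed 0.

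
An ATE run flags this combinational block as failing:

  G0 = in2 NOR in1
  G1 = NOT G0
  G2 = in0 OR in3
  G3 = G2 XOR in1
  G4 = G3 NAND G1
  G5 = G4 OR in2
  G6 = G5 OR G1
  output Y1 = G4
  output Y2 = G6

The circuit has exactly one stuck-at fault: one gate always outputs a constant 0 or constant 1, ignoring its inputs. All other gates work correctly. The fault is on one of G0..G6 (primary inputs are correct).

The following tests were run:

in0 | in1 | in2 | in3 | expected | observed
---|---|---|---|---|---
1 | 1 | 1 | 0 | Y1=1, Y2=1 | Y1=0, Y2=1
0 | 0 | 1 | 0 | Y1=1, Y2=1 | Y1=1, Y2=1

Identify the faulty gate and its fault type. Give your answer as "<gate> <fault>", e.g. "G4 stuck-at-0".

G2 stuck-at-0

Fault-free values for test 1 (in0=1, in1=1, in2=1, in3=0): G0=0, G1=1, G2=1, G3=0, G4=1, G5=1, G6=1, giving Y1=1, Y2=1. Observed Y1=0, Y2=1.
Test 1: faults giving observed Y1=0, Y2=1 are {G2 stuck-at-0, G3 stuck-at-1, G4 stuck-at-0}.
Test 2 (in0=0, in1=0, in2=1, in3=0): fault-free G0=0, G1=1, G2=0, G3=0, G4=1, G5=1, G6=1 → Y1=1, Y2=1; observed Y1=1, Y2=1. Eliminates G3 stuck-at-1, G4 stuck-at-0.
Only G2 stuck-at-0 is consistent with every test.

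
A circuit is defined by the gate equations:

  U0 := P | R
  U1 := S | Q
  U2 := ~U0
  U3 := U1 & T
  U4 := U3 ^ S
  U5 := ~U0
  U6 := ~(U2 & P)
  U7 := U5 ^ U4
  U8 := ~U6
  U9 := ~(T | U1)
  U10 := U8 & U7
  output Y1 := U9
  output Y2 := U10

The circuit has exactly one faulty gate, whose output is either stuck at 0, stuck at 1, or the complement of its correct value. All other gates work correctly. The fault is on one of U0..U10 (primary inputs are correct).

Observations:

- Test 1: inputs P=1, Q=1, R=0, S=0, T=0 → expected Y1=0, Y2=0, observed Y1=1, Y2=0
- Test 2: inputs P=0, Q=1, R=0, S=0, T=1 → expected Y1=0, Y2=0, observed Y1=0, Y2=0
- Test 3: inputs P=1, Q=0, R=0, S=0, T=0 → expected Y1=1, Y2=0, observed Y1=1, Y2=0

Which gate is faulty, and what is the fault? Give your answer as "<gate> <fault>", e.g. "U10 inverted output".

Fault-free values for test 1 (P=1, Q=1, R=0, S=0, T=0): U0=1, U1=1, U2=0, U3=0, U4=0, U5=0, U6=1, U7=0, U8=0, U9=0, U10=0, giving Y1=0, Y2=0. Observed Y1=1, Y2=0.
Test 1: faults giving observed Y1=1, Y2=0 are {U1 stuck-at-0, U1 inverted output, U9 stuck-at-1, U9 inverted output}.
Test 2 (P=0, Q=1, R=0, S=0, T=1): fault-free U0=0, U1=1, U2=1, U3=1, U4=1, U5=1, U6=1, U7=0, U8=0, U9=0, U10=0 → Y1=0, Y2=0; observed Y1=0, Y2=0. Eliminates U9 stuck-at-1, U9 inverted output.
Test 3 (P=1, Q=0, R=0, S=0, T=0): fault-free U0=1, U1=0, U2=0, U3=0, U4=0, U5=0, U6=1, U7=0, U8=0, U9=1, U10=0 → Y1=1, Y2=0; observed Y1=1, Y2=0. Eliminates U1 inverted output.
Only U1 stuck-at-0 is consistent with every test.

U1 stuck-at-0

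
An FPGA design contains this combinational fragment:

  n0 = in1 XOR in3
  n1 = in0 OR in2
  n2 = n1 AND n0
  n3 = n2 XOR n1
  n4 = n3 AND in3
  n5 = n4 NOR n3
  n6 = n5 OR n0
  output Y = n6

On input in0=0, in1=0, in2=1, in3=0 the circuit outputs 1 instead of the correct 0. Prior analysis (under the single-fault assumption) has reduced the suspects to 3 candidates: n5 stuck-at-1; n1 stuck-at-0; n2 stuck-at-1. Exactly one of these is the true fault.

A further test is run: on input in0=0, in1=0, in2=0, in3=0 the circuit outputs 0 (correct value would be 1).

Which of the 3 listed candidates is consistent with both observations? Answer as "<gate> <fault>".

Evaluate each candidate on input in0=0, in1=0, in2=0, in3=0:
  n5 stuck-at-1: n0=0, n1=0, n2=0, n3=0, n4=0, n5=1 [stuck-at-1], n6=1 → 1 — eliminated
  n1 stuck-at-0: n0=0, n1=0 [stuck-at-0], n2=0, n3=0, n4=0, n5=1, n6=1 → 1 — eliminated
  n2 stuck-at-1: n0=0, n1=0, n2=1 [stuck-at-1], n3=1, n4=0, n5=0, n6=0 → 0 — matches
Only n2 stuck-at-1 reproduces the observed 0.

n2 stuck-at-1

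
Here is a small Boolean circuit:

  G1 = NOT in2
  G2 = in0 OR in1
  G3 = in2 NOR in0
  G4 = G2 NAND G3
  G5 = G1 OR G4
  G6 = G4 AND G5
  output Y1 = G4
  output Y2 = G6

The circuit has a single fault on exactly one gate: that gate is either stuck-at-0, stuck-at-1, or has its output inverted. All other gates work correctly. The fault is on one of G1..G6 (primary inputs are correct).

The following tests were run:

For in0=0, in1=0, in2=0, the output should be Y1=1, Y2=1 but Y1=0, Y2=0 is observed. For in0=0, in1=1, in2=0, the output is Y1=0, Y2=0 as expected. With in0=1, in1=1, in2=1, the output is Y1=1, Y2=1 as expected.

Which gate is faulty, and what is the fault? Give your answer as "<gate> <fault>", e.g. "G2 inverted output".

G2 stuck-at-1

Fault-free values for test 1 (in0=0, in1=0, in2=0): G1=1, G2=0, G3=1, G4=1, G5=1, G6=1, giving Y1=1, Y2=1. Observed Y1=0, Y2=0.
Test 1: faults giving observed Y1=0, Y2=0 are {G2 stuck-at-1, G2 inverted output, G4 stuck-at-0, G4 inverted output}.
Test 2 (in0=0, in1=1, in2=0): fault-free G1=1, G2=1, G3=1, G4=0, G5=1, G6=0 → Y1=0, Y2=0; observed Y1=0, Y2=0. Eliminates G2 inverted output, G4 inverted output.
Test 3 (in0=1, in1=1, in2=1): fault-free G1=0, G2=1, G3=0, G4=1, G5=1, G6=1 → Y1=1, Y2=1; observed Y1=1, Y2=1. Eliminates G4 stuck-at-0.
Only G2 stuck-at-1 is consistent with every test.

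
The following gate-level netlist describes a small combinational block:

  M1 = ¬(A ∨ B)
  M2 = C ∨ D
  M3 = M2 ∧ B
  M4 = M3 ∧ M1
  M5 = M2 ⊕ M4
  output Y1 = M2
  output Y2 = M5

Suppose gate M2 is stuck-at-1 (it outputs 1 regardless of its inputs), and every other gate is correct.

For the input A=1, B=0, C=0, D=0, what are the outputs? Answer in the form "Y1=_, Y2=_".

Propagate with M2 forced: M1=0, M2=1 [stuck-at-1], M3=0, M4=0, M5=1.
So the outputs are Y1=1, Y2=1. (Without the fault they would be Y1=0, Y2=0.)

Y1=1, Y2=1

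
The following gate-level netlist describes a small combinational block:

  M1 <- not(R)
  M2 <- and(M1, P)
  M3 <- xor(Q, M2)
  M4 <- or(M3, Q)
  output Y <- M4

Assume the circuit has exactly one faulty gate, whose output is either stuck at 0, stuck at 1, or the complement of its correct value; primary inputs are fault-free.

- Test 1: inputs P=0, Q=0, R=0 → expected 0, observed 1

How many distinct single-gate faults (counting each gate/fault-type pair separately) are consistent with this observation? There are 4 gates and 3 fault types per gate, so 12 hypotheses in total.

6

Fault-free: M1=1, M2=0, M3=0, M4=0 → 0. Observed 1.
  M1 stuck-at-0: output 0 ✗
  M1 stuck-at-1: output 0 ✗
  M1 inverted output: output 0 ✗
  M2 stuck-at-0: output 0 ✗
  M2 stuck-at-1: output 1 ✓
  M2 inverted output: output 1 ✓
  M3 stuck-at-0: output 0 ✗
  M3 stuck-at-1: output 1 ✓
  M3 inverted output: output 1 ✓
  M4 stuck-at-0: output 0 ✗
  M4 stuck-at-1: output 1 ✓
  M4 inverted output: output 1 ✓
Consistent faults: {M2 stuck-at-1, M2 inverted output, M3 stuck-at-1, M3 inverted output, M4 stuck-at-1, M4 inverted output} — 6 in all.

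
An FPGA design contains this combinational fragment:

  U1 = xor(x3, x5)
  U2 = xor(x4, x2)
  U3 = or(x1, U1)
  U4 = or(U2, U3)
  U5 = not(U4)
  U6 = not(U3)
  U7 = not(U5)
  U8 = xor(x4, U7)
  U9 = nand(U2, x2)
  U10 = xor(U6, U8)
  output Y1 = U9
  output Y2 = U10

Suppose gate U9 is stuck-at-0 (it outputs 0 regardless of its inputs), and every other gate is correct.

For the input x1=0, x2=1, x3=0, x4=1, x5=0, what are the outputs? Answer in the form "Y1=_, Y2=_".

Y1=0, Y2=0

Propagate with U9 forced: U1=0, U2=0, U3=0, U4=0, U5=1, U6=1, U7=0, U8=1, U9=0 [stuck-at-0], U10=0.
So the outputs are Y1=0, Y2=0. (Without the fault they would be Y1=1, Y2=0.)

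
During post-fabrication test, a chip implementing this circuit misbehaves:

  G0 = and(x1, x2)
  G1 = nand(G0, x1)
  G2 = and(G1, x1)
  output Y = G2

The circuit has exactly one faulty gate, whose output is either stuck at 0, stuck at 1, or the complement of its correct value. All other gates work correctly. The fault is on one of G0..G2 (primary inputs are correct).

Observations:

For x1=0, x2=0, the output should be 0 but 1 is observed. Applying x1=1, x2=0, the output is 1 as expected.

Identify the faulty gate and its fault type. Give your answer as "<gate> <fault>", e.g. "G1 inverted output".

G2 stuck-at-1

Fault-free values for test 1 (x1=0, x2=0): G0=0, G1=1, G2=0, giving Y=0. Observed 1.
Test 1: faults giving observed 1 are {G2 stuck-at-1, G2 inverted output}.
Test 2 (x1=1, x2=0): fault-free G0=0, G1=1, G2=1 → 1; observed 1. Eliminates G2 inverted output.
Only G2 stuck-at-1 is consistent with every test.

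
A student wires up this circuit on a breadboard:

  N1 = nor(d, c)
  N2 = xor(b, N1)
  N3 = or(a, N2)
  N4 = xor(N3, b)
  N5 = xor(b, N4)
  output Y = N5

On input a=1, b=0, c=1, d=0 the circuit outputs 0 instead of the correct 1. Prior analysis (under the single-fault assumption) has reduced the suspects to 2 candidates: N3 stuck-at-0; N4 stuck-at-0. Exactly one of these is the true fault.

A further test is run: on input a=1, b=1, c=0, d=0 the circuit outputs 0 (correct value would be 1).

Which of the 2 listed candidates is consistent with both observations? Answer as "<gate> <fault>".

N3 stuck-at-0

Evaluate each candidate on input a=1, b=1, c=0, d=0:
  N3 stuck-at-0: N1=1, N2=0, N3=0 [stuck-at-0], N4=1, N5=0 → 0 — matches
  N4 stuck-at-0: N1=1, N2=0, N3=1, N4=0 [stuck-at-0], N5=1 → 1 — eliminated
Only N3 stuck-at-0 reproduces the observed 0.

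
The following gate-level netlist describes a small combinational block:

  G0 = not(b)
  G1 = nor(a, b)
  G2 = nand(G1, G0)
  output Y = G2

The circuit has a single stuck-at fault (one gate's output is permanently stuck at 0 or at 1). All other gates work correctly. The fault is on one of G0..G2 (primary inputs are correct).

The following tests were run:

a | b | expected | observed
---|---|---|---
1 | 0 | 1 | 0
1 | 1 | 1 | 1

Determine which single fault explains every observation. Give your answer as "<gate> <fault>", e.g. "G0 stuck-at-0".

Fault-free values for test 1 (a=1, b=0): G0=1, G1=0, G2=1, giving Y=1. Observed 0.
Test 1: faults giving observed 0 are {G1 stuck-at-1, G2 stuck-at-0}.
Test 2 (a=1, b=1): fault-free G0=0, G1=0, G2=1 → 1; observed 1. Eliminates G2 stuck-at-0.
Only G1 stuck-at-1 is consistent with every test.

G1 stuck-at-1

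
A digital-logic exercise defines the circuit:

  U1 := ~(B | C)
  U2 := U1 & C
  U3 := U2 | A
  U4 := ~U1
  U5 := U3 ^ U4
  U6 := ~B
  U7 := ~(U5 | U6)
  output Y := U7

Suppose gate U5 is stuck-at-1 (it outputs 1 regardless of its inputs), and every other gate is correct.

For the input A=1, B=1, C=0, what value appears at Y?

Propagate with U5 forced: U1=0, U2=0, U3=1, U4=1, U5=1 [stuck-at-1], U6=0, U7=0.
So Y = 0. (Without the fault it would be 1.)

0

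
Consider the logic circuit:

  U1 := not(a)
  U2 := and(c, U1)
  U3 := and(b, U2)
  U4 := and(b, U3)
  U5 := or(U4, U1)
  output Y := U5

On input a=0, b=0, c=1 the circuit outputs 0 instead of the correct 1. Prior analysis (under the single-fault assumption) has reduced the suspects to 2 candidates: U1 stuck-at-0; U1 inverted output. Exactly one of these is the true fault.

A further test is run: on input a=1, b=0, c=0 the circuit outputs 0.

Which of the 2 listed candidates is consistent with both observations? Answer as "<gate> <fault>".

Evaluate each candidate on input a=1, b=0, c=0:
  U1 stuck-at-0: U1=0 [stuck-at-0], U2=0, U3=0, U4=0, U5=0 → 0 — matches
  U1 inverted output: U1=1 [inverted output], U2=0, U3=0, U4=0, U5=1 → 1 — eliminated
Only U1 stuck-at-0 reproduces the observed 0.

U1 stuck-at-0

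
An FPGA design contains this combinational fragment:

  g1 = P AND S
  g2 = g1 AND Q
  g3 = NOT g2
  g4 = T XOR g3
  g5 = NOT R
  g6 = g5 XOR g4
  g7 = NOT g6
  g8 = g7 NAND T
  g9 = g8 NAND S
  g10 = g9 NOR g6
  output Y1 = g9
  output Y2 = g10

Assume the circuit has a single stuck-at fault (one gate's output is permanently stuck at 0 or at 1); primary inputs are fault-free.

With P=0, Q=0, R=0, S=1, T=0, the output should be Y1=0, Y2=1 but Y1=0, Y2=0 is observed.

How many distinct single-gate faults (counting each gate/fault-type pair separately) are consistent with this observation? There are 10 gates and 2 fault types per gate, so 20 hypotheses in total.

Fault-free: g1=0, g2=0, g3=1, g4=1, g5=1, g6=0, g7=1, g8=1, g9=0, g10=1 → Y1=0, Y2=1. Observed Y1=0, Y2=0.
  g1: none of the 2 fault types match ✗
  g2: stuck-at-1 ✓; others ✗
  g3: stuck-at-0 ✓; others ✗
  g4: stuck-at-0 ✓; others ✗
  g5: stuck-at-0 ✓; others ✗
  g6: stuck-at-1 ✓; others ✗
  g7: none of the 2 fault types match ✗
  g8: none of the 2 fault types match ✗
  g9: none of the 2 fault types match ✗
  g10: stuck-at-0 ✓; others ✗
Consistent faults: {g2 stuck-at-1, g3 stuck-at-0, g4 stuck-at-0, g5 stuck-at-0, g6 stuck-at-1, g10 stuck-at-0} — 6 in all.

6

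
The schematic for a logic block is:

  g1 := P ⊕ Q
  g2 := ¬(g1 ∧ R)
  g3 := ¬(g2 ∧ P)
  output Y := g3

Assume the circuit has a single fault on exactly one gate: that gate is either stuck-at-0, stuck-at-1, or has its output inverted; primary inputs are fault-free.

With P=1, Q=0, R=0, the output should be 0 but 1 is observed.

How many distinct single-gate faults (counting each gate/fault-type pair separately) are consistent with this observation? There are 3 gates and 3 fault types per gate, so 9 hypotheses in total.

Fault-free: g1=1, g2=1, g3=0 → 0. Observed 1.
  g1 stuck-at-0: output 0 ✗
  g1 stuck-at-1: output 0 ✗
  g1 inverted output: output 0 ✗
  g2 stuck-at-0: output 1 ✓
  g2 stuck-at-1: output 0 ✗
  g2 inverted output: output 1 ✓
  g3 stuck-at-0: output 0 ✗
  g3 stuck-at-1: output 1 ✓
  g3 inverted output: output 1 ✓
Consistent faults: {g2 stuck-at-0, g2 inverted output, g3 stuck-at-1, g3 inverted output} — 4 in all.

4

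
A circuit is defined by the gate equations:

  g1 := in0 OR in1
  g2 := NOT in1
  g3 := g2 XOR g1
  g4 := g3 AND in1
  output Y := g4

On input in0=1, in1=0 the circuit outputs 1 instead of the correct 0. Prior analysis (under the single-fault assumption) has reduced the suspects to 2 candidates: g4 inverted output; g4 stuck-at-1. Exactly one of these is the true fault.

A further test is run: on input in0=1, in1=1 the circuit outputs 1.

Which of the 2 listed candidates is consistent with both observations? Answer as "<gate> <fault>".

Evaluate each candidate on input in0=1, in1=1:
  g4 inverted output: g1=1, g2=0, g3=1, g4=0 [inverted output] → 0 — eliminated
  g4 stuck-at-1: g1=1, g2=0, g3=1, g4=1 [stuck-at-1] → 1 — matches
Only g4 stuck-at-1 reproduces the observed 1.

g4 stuck-at-1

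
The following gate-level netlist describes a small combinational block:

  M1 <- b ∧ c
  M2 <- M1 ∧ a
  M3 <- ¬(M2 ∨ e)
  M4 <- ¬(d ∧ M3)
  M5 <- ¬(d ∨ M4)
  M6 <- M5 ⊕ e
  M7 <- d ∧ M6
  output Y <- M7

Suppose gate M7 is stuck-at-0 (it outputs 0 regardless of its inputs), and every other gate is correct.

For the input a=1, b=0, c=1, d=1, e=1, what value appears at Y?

0

Propagate with M7 forced: M1=0, M2=0, M3=0, M4=1, M5=0, M6=1, M7=0 [stuck-at-0].
So Y = 0. (Without the fault it would be 1.)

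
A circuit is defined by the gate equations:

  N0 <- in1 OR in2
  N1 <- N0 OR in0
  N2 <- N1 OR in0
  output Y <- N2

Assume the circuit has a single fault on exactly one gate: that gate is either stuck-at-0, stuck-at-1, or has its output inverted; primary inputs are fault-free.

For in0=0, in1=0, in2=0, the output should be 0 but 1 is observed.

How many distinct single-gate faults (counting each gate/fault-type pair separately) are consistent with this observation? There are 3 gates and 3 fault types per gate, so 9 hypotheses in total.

6

Fault-free: N0=0, N1=0, N2=0 → 0. Observed 1.
  N0 stuck-at-0: output 0 ✗
  N0 stuck-at-1: output 1 ✓
  N0 inverted output: output 1 ✓
  N1 stuck-at-0: output 0 ✗
  N1 stuck-at-1: output 1 ✓
  N1 inverted output: output 1 ✓
  N2 stuck-at-0: output 0 ✗
  N2 stuck-at-1: output 1 ✓
  N2 inverted output: output 1 ✓
Consistent faults: {N0 stuck-at-1, N0 inverted output, N1 stuck-at-1, N1 inverted output, N2 stuck-at-1, N2 inverted output} — 6 in all.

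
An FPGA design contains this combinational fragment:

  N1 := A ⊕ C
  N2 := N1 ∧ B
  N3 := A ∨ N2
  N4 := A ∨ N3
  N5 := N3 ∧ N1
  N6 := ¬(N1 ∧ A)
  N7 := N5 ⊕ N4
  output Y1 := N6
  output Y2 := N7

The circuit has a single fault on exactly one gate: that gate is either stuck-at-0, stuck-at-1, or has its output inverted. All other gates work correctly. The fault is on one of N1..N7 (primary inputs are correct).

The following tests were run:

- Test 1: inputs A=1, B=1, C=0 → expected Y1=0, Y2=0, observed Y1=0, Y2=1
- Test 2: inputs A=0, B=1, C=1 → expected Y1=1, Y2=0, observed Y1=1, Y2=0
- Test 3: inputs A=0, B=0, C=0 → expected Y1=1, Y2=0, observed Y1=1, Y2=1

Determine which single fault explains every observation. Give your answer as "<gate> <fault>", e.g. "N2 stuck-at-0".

N3 inverted output

Fault-free values for test 1 (A=1, B=1, C=0): N1=1, N2=1, N3=1, N4=1, N5=1, N6=0, N7=0, giving Y1=0, Y2=0. Observed Y1=0, Y2=1.
Test 1: faults giving observed Y1=0, Y2=1 are {N3 stuck-at-0, N3 inverted output, N4 stuck-at-0, N4 inverted output, N5 stuck-at-0, N5 inverted output, N7 stuck-at-1, N7 inverted output}.
Test 2 (A=0, B=1, C=1): fault-free N1=1, N2=1, N3=1, N4=1, N5=1, N6=1, N7=0 → Y1=1, Y2=0; observed Y1=1, Y2=0. Eliminates N4 stuck-at-0, N4 inverted output, N5 stuck-at-0, N5 inverted output, N7 stuck-at-1, N7 inverted output.
Test 3 (A=0, B=0, C=0): fault-free N1=0, N2=0, N3=0, N4=0, N5=0, N6=1, N7=0 → Y1=1, Y2=0; observed Y1=1, Y2=1. Eliminates N3 stuck-at-0.
Only N3 inverted output is consistent with every test.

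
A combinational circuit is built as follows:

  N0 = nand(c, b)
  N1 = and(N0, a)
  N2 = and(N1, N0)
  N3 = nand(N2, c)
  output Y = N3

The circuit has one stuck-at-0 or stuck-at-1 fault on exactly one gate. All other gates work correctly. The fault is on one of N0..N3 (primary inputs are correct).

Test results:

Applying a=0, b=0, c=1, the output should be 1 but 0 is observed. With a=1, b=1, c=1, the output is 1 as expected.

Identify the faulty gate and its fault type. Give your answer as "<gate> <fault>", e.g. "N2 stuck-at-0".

N1 stuck-at-1

Fault-free values for test 1 (a=0, b=0, c=1): N0=1, N1=0, N2=0, N3=1, giving Y=1. Observed 0.
Test 1: faults giving observed 0 are {N1 stuck-at-1, N2 stuck-at-1, N3 stuck-at-0}.
Test 2 (a=1, b=1, c=1): fault-free N0=0, N1=0, N2=0, N3=1 → 1; observed 1. Eliminates N2 stuck-at-1, N3 stuck-at-0.
Only N1 stuck-at-1 is consistent with every test.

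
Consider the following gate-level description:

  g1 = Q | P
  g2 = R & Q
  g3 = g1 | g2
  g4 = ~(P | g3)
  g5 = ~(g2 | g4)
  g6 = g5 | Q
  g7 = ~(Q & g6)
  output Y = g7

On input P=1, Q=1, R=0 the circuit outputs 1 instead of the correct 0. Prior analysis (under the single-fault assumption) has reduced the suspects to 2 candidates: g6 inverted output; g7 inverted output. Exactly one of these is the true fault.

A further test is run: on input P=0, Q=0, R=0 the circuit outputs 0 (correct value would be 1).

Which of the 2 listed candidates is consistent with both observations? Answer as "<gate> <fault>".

Evaluate each candidate on input P=0, Q=0, R=0:
  g6 inverted output: g1=0, g2=0, g3=0, g4=1, g5=0, g6=1 [inverted output], g7=1 → 1 — eliminated
  g7 inverted output: g1=0, g2=0, g3=0, g4=1, g5=0, g6=0, g7=0 [inverted output] → 0 — matches
Only g7 inverted output reproduces the observed 0.

g7 inverted output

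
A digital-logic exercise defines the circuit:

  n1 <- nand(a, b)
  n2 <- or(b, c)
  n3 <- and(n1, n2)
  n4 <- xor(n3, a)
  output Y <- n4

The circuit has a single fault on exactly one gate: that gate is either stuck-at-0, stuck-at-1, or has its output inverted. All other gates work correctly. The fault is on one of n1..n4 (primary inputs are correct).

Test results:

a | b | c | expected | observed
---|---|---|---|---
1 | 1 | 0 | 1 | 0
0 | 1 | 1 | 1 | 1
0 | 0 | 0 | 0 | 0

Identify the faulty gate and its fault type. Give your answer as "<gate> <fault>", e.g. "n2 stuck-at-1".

Fault-free values for test 1 (a=1, b=1, c=0): n1=0, n2=1, n3=0, n4=1, giving Y=1. Observed 0.
Test 1: faults giving observed 0 are {n1 stuck-at-1, n1 inverted output, n3 stuck-at-1, n3 inverted output, n4 stuck-at-0, n4 inverted output}.
Test 2 (a=0, b=1, c=1): fault-free n1=1, n2=1, n3=1, n4=1 → 1; observed 1. Eliminates n1 inverted output, n3 inverted output, n4 stuck-at-0, n4 inverted output.
Test 3 (a=0, b=0, c=0): fault-free n1=1, n2=0, n3=0, n4=0 → 0; observed 0. Eliminates n3 stuck-at-1.
Only n1 stuck-at-1 is consistent with every test.

n1 stuck-at-1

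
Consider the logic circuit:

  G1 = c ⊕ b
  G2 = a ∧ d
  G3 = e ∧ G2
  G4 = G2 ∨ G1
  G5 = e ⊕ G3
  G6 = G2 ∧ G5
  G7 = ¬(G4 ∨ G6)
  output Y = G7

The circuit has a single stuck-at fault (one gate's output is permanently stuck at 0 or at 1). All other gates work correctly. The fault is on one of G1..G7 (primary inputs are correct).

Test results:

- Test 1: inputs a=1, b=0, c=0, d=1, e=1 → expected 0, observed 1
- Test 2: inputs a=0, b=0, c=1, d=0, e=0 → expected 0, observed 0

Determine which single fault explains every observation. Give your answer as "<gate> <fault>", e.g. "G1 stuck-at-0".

G2 stuck-at-0

Fault-free values for test 1 (a=1, b=0, c=0, d=1, e=1): G1=0, G2=1, G3=1, G4=1, G5=0, G6=0, G7=0, giving Y=0. Observed 1.
Test 1: faults giving observed 1 are {G2 stuck-at-0, G4 stuck-at-0, G7 stuck-at-1}.
Test 2 (a=0, b=0, c=1, d=0, e=0): fault-free G1=1, G2=0, G3=0, G4=1, G5=0, G6=0, G7=0 → 0; observed 0. Eliminates G4 stuck-at-0, G7 stuck-at-1.
Only G2 stuck-at-0 is consistent with every test.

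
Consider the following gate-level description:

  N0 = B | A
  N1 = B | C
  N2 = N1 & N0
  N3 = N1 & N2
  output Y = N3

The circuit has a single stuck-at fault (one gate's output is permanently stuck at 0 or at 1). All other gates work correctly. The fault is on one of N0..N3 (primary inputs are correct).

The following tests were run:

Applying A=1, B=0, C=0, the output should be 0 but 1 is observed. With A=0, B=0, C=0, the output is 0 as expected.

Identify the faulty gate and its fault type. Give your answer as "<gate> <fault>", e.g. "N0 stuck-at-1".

N1 stuck-at-1

Fault-free values for test 1 (A=1, B=0, C=0): N0=1, N1=0, N2=0, N3=0, giving Y=0. Observed 1.
Test 1: faults giving observed 1 are {N1 stuck-at-1, N3 stuck-at-1}.
Test 2 (A=0, B=0, C=0): fault-free N0=0, N1=0, N2=0, N3=0 → 0; observed 0. Eliminates N3 stuck-at-1.
Only N1 stuck-at-1 is consistent with every test.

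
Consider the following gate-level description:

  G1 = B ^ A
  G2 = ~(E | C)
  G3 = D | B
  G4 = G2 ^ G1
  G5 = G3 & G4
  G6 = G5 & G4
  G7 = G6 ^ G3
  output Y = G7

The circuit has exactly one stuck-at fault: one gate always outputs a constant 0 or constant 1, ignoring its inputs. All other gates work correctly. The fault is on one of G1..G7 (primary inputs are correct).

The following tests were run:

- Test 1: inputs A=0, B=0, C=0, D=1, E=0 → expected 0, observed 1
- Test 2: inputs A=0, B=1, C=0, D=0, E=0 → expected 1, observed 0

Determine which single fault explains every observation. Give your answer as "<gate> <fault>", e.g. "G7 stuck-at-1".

Fault-free values for test 1 (A=0, B=0, C=0, D=1, E=0): G1=0, G2=1, G3=1, G4=1, G5=1, G6=1, G7=0, giving Y=0. Observed 1.
Test 1: faults giving observed 1 are {G1 stuck-at-1, G2 stuck-at-0, G4 stuck-at-0, G5 stuck-at-0, G6 stuck-at-0, G7 stuck-at-1}.
Test 2 (A=0, B=1, C=0, D=0, E=0): fault-free G1=1, G2=1, G3=1, G4=0, G5=0, G6=0, G7=1 → 1; observed 0. Eliminates G1 stuck-at-1, G4 stuck-at-0, G5 stuck-at-0, G6 stuck-at-0, G7 stuck-at-1.
Only G2 stuck-at-0 is consistent with every test.

G2 stuck-at-0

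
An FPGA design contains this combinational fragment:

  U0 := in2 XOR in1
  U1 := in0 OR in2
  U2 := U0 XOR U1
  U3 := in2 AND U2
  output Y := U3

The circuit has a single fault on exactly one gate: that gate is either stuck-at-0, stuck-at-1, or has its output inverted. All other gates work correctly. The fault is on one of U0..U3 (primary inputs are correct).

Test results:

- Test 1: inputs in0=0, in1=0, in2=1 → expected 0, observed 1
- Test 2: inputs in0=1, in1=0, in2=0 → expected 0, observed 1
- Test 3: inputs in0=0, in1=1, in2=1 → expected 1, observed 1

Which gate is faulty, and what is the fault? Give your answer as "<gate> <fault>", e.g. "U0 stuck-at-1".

Fault-free values for test 1 (in0=0, in1=0, in2=1): U0=1, U1=1, U2=0, U3=0, giving Y=0. Observed 1.
Test 1: faults giving observed 1 are {U0 stuck-at-0, U0 inverted output, U1 stuck-at-0, U1 inverted output, U2 stuck-at-1, U2 inverted output, U3 stuck-at-1, U3 inverted output}.
Test 2 (in0=1, in1=0, in2=0): fault-free U0=0, U1=1, U2=1, U3=0 → 0; observed 1. Eliminates U0 stuck-at-0, U0 inverted output, U1 stuck-at-0, U1 inverted output, U2 stuck-at-1, U2 inverted output.
Test 3 (in0=0, in1=1, in2=1): fault-free U0=0, U1=1, U2=1, U3=1 → 1; observed 1. Eliminates U3 inverted output.
Only U3 stuck-at-1 is consistent with every test.

U3 stuck-at-1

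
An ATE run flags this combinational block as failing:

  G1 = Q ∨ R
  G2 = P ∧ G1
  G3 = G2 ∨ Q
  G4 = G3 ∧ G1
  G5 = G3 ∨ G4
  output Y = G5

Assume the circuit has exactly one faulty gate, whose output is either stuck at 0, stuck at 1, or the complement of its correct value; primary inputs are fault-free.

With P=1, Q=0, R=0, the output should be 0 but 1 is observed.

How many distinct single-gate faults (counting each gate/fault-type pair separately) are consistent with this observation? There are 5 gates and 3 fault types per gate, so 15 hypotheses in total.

10

Fault-free: G1=0, G2=0, G3=0, G4=0, G5=0 → 0. Observed 1.
  G1: stuck-at-1, inverted output ✓; others ✗
  G2: stuck-at-1, inverted output ✓; others ✗
  G3: stuck-at-1, inverted output ✓; others ✗
  G4: stuck-at-1, inverted output ✓; others ✗
  G5: stuck-at-1, inverted output ✓; others ✗
Consistent faults: {G1 stuck-at-1, G1 inverted output, G2 stuck-at-1, G2 inverted output, G3 stuck-at-1, G3 inverted output, G4 stuck-at-1, G4 inverted output, G5 stuck-at-1, G5 inverted output} — 10 in all.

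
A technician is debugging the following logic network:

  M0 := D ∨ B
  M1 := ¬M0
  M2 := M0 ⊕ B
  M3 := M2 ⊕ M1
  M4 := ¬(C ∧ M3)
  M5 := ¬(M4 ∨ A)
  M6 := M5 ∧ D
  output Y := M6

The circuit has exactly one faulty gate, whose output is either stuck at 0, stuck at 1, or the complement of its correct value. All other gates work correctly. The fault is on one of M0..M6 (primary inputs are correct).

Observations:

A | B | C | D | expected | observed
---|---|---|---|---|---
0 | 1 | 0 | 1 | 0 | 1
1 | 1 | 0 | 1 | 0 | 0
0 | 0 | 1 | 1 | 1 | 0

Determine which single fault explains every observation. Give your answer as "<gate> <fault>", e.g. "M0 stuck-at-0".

M4 inverted output

Fault-free values for test 1 (A=0, B=1, C=0, D=1): M0=1, M1=0, M2=0, M3=0, M4=1, M5=0, M6=0, giving Y=0. Observed 1.
Test 1: faults giving observed 1 are {M4 stuck-at-0, M4 inverted output, M5 stuck-at-1, M5 inverted output, M6 stuck-at-1, M6 inverted output}.
Test 2 (A=1, B=1, C=0, D=1): fault-free M0=1, M1=0, M2=0, M3=0, M4=1, M5=0, M6=0 → 0; observed 0. Eliminates M5 stuck-at-1, M5 inverted output, M6 stuck-at-1, M6 inverted output.
Test 3 (A=0, B=0, C=1, D=1): fault-free M0=1, M1=0, M2=1, M3=1, M4=0, M5=1, M6=1 → 1; observed 0. Eliminates M4 stuck-at-0.
Only M4 inverted output is consistent with every test.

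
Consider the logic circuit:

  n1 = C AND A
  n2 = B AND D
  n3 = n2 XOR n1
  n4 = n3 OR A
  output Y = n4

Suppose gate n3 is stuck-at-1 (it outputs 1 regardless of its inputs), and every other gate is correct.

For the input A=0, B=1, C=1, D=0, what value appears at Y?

Propagate with n3 forced: n1=0, n2=0, n3=1 [stuck-at-1], n4=1.
So Y = 1. (Without the fault it would be 0.)

1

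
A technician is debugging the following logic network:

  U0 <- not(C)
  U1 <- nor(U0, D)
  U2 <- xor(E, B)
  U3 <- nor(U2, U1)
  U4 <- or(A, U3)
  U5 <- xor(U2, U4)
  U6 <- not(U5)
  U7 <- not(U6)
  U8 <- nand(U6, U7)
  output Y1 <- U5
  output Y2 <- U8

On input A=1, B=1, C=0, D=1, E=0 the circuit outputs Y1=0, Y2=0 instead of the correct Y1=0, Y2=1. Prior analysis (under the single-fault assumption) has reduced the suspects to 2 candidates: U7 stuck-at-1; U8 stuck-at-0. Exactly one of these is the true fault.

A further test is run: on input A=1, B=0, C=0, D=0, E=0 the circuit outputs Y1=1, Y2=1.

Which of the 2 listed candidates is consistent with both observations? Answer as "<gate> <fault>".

U7 stuck-at-1

Evaluate each candidate on input A=1, B=0, C=0, D=0, E=0:
  U7 stuck-at-1: U0=1, U1=0, U2=0, U3=1, U4=1, U5=1, U6=0, U7=1 [stuck-at-1], U8=1 → Y1=1, Y2=1 — matches
  U8 stuck-at-0: U0=1, U1=0, U2=0, U3=1, U4=1, U5=1, U6=0, U7=1, U8=0 [stuck-at-0] → Y1=1, Y2=0 — eliminated
Only U7 stuck-at-1 reproduces the observed Y1=1, Y2=1.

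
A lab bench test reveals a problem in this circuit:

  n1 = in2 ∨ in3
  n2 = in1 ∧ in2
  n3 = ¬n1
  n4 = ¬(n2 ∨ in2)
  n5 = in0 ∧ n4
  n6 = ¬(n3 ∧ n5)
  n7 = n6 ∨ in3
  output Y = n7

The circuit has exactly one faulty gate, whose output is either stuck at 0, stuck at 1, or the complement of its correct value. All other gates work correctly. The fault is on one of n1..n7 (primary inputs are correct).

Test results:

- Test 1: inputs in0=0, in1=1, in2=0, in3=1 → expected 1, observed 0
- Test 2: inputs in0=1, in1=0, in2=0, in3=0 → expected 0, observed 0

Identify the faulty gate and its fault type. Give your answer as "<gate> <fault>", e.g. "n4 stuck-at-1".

Fault-free values for test 1 (in0=0, in1=1, in2=0, in3=1): n1=1, n2=0, n3=0, n4=1, n5=0, n6=1, n7=1, giving Y=1. Observed 0.
Test 1: faults giving observed 0 are {n7 stuck-at-0, n7 inverted output}.
Test 2 (in0=1, in1=0, in2=0, in3=0): fault-free n1=0, n2=0, n3=1, n4=1, n5=1, n6=0, n7=0 → 0; observed 0. Eliminates n7 inverted output.
Only n7 stuck-at-0 is consistent with every test.

n7 stuck-at-0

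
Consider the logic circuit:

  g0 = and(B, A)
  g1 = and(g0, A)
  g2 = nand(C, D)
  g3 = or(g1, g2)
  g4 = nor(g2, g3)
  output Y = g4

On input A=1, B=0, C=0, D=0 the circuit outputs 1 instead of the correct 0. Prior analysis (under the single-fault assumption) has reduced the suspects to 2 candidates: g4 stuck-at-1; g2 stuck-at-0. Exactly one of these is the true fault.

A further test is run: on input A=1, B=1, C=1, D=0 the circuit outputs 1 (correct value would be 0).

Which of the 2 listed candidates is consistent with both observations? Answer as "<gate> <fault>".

g4 stuck-at-1

Evaluate each candidate on input A=1, B=1, C=1, D=0:
  g4 stuck-at-1: g0=1, g1=1, g2=1, g3=1, g4=1 [stuck-at-1] → 1 — matches
  g2 stuck-at-0: g0=1, g1=1, g2=0 [stuck-at-0], g3=1, g4=0 → 0 — eliminated
Only g4 stuck-at-1 reproduces the observed 1.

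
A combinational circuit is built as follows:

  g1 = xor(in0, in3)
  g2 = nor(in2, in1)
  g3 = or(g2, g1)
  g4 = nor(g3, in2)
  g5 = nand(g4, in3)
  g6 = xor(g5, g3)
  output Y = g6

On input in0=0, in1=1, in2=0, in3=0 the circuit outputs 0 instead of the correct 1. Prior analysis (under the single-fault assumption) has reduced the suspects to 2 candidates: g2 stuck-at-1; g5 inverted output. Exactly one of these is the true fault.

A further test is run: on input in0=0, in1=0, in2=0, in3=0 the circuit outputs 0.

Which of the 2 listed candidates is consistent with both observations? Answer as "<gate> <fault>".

g2 stuck-at-1

Evaluate each candidate on input in0=0, in1=0, in2=0, in3=0:
  g2 stuck-at-1: g1=0, g2=1 [stuck-at-1], g3=1, g4=0, g5=1, g6=0 → 0 — matches
  g5 inverted output: g1=0, g2=1, g3=1, g4=0, g5=0 [inverted output], g6=1 → 1 — eliminated
Only g2 stuck-at-1 reproduces the observed 0.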